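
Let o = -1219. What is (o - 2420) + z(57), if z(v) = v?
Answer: -3582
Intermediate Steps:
(o - 2420) + z(57) = (-1219 - 2420) + 57 = -3639 + 57 = -3582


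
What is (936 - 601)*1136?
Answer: 380560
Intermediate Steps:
(936 - 601)*1136 = 335*1136 = 380560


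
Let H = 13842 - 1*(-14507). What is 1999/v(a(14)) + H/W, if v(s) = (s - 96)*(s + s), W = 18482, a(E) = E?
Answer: 14071893/21217336 ≈ 0.66323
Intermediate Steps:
v(s) = 2*s*(-96 + s) (v(s) = (-96 + s)*(2*s) = 2*s*(-96 + s))
H = 28349 (H = 13842 + 14507 = 28349)
1999/v(a(14)) + H/W = 1999/((2*14*(-96 + 14))) + 28349/18482 = 1999/((2*14*(-82))) + 28349*(1/18482) = 1999/(-2296) + 28349/18482 = 1999*(-1/2296) + 28349/18482 = -1999/2296 + 28349/18482 = 14071893/21217336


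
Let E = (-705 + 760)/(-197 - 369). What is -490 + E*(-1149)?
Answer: -214145/566 ≈ -378.35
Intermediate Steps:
E = -55/566 (E = 55/(-566) = 55*(-1/566) = -55/566 ≈ -0.097173)
-490 + E*(-1149) = -490 - 55/566*(-1149) = -490 + 63195/566 = -214145/566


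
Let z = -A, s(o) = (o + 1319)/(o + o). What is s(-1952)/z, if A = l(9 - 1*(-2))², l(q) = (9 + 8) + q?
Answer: -633/3060736 ≈ -0.00020681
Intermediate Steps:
l(q) = 17 + q
s(o) = (1319 + o)/(2*o) (s(o) = (1319 + o)/((2*o)) = (1319 + o)*(1/(2*o)) = (1319 + o)/(2*o))
A = 784 (A = (17 + (9 - 1*(-2)))² = (17 + (9 + 2))² = (17 + 11)² = 28² = 784)
z = -784 (z = -1*784 = -784)
s(-1952)/z = ((½)*(1319 - 1952)/(-1952))/(-784) = ((½)*(-1/1952)*(-633))*(-1/784) = (633/3904)*(-1/784) = -633/3060736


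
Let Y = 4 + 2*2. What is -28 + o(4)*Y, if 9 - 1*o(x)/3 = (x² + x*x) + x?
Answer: -676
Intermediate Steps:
Y = 8 (Y = 4 + 4 = 8)
o(x) = 27 - 6*x² - 3*x (o(x) = 27 - 3*((x² + x*x) + x) = 27 - 3*((x² + x²) + x) = 27 - 3*(2*x² + x) = 27 - 3*(x + 2*x²) = 27 + (-6*x² - 3*x) = 27 - 6*x² - 3*x)
-28 + o(4)*Y = -28 + (27 - 6*4² - 3*4)*8 = -28 + (27 - 6*16 - 12)*8 = -28 + (27 - 96 - 12)*8 = -28 - 81*8 = -28 - 648 = -676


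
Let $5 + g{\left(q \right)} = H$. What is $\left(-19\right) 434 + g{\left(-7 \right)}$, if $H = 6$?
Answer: $-8245$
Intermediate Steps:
$g{\left(q \right)} = 1$ ($g{\left(q \right)} = -5 + 6 = 1$)
$\left(-19\right) 434 + g{\left(-7 \right)} = \left(-19\right) 434 + 1 = -8246 + 1 = -8245$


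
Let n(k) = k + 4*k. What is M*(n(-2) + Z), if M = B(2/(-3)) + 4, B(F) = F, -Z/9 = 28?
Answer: -2620/3 ≈ -873.33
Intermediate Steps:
Z = -252 (Z = -9*28 = -252)
n(k) = 5*k
M = 10/3 (M = 2/(-3) + 4 = 2*(-⅓) + 4 = -⅔ + 4 = 10/3 ≈ 3.3333)
M*(n(-2) + Z) = 10*(5*(-2) - 252)/3 = 10*(-10 - 252)/3 = (10/3)*(-262) = -2620/3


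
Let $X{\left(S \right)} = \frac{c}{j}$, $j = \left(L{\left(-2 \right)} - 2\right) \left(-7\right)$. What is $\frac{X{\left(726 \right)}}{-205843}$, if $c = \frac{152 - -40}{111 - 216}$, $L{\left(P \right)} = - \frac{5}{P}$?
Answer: $- \frac{128}{50431535} \approx -2.5381 \cdot 10^{-6}$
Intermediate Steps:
$c = - \frac{64}{35}$ ($c = \frac{152 + 40}{-105} = 192 \left(- \frac{1}{105}\right) = - \frac{64}{35} \approx -1.8286$)
$j = - \frac{7}{2}$ ($j = \left(- \frac{5}{-2} - 2\right) \left(-7\right) = \left(\left(-5\right) \left(- \frac{1}{2}\right) - 2\right) \left(-7\right) = \left(\frac{5}{2} - 2\right) \left(-7\right) = \frac{1}{2} \left(-7\right) = - \frac{7}{2} \approx -3.5$)
$X{\left(S \right)} = \frac{128}{245}$ ($X{\left(S \right)} = - \frac{64}{35 \left(- \frac{7}{2}\right)} = \left(- \frac{64}{35}\right) \left(- \frac{2}{7}\right) = \frac{128}{245}$)
$\frac{X{\left(726 \right)}}{-205843} = \frac{128}{245 \left(-205843\right)} = \frac{128}{245} \left(- \frac{1}{205843}\right) = - \frac{128}{50431535}$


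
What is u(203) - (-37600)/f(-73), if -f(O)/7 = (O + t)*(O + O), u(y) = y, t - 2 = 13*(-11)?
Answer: 11090031/54677 ≈ 202.83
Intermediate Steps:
t = -141 (t = 2 + 13*(-11) = 2 - 143 = -141)
f(O) = -14*O*(-141 + O) (f(O) = -7*(O - 141)*(O + O) = -7*(-141 + O)*2*O = -14*O*(-141 + O))
u(203) - (-37600)/f(-73) = 203 - (-37600)/(14*(-73)*(141 - 1*(-73))) = 203 - (-37600)/(14*(-73)*(141 + 73)) = 203 - (-37600)/(14*(-73)*214) = 203 - (-37600)/(-218708) = 203 - (-37600)*(-1)/218708 = 203 - 1*9400/54677 = 203 - 9400/54677 = 11090031/54677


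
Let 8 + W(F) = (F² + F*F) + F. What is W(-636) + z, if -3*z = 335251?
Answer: 2089793/3 ≈ 6.9660e+5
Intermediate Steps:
W(F) = -8 + F + 2*F² (W(F) = -8 + ((F² + F*F) + F) = -8 + ((F² + F²) + F) = -8 + (2*F² + F) = -8 + (F + 2*F²) = -8 + F + 2*F²)
z = -335251/3 (z = -⅓*335251 = -335251/3 ≈ -1.1175e+5)
W(-636) + z = (-8 - 636 + 2*(-636)²) - 335251/3 = (-8 - 636 + 2*404496) - 335251/3 = (-8 - 636 + 808992) - 335251/3 = 808348 - 335251/3 = 2089793/3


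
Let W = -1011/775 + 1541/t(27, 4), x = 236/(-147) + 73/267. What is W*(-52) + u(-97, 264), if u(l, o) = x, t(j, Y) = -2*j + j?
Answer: 276896772259/91253925 ≈ 3034.4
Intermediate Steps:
x = -5809/4361 (x = 236*(-1/147) + 73*(1/267) = -236/147 + 73/267 = -5809/4361 ≈ -1.3320)
t(j, Y) = -j
u(l, o) = -5809/4361
W = -1221572/20925 (W = -1011/775 + 1541/((-1*27)) = -1011*1/775 + 1541/(-27) = -1011/775 + 1541*(-1/27) = -1011/775 - 1541/27 = -1221572/20925 ≈ -58.379)
W*(-52) + u(-97, 264) = -1221572/20925*(-52) - 5809/4361 = 63521744/20925 - 5809/4361 = 276896772259/91253925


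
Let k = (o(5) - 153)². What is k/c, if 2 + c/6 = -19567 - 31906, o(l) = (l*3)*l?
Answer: -1014/51475 ≈ -0.019699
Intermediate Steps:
o(l) = 3*l² (o(l) = (3*l)*l = 3*l²)
k = 6084 (k = (3*5² - 153)² = (3*25 - 153)² = (75 - 153)² = (-78)² = 6084)
c = -308850 (c = -12 + 6*(-19567 - 31906) = -12 + 6*(-51473) = -12 - 308838 = -308850)
k/c = 6084/(-308850) = 6084*(-1/308850) = -1014/51475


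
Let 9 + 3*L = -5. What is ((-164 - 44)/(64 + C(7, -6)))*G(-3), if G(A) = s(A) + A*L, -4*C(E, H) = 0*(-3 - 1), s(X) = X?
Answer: -143/4 ≈ -35.750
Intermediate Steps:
L = -14/3 (L = -3 + (1/3)*(-5) = -3 - 5/3 = -14/3 ≈ -4.6667)
C(E, H) = 0 (C(E, H) = -0*(-3 - 1) = -0*(-4) = -1/4*0 = 0)
G(A) = -11*A/3 (G(A) = A + A*(-14/3) = A - 14*A/3 = -11*A/3)
((-164 - 44)/(64 + C(7, -6)))*G(-3) = ((-164 - 44)/(64 + 0))*(-11/3*(-3)) = -208/64*11 = -208*1/64*11 = -13/4*11 = -143/4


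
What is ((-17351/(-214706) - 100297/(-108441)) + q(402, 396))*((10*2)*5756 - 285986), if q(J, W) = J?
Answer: -801631092440425645/11641466673 ≈ -6.8860e+7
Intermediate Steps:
((-17351/(-214706) - 100297/(-108441)) + q(402, 396))*((10*2)*5756 - 285986) = ((-17351/(-214706) - 100297/(-108441)) + 402)*((10*2)*5756 - 285986) = ((-17351*(-1/214706) - 100297*(-1/108441)) + 402)*(20*5756 - 285986) = ((17351/214706 + 100297/108441) + 402)*(115120 - 285986) = (23415927473/23282933346 + 402)*(-170866) = (9383155132565/23282933346)*(-170866) = -801631092440425645/11641466673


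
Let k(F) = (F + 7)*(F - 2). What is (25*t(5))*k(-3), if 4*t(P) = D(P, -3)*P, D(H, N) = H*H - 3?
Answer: -13750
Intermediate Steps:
D(H, N) = -3 + H² (D(H, N) = H² - 3 = -3 + H²)
t(P) = P*(-3 + P²)/4 (t(P) = ((-3 + P²)*P)/4 = (P*(-3 + P²))/4 = P*(-3 + P²)/4)
k(F) = (-2 + F)*(7 + F) (k(F) = (7 + F)*(-2 + F) = (-2 + F)*(7 + F))
(25*t(5))*k(-3) = (25*((¼)*5*(-3 + 5²)))*(-14 + (-3)² + 5*(-3)) = (25*((¼)*5*(-3 + 25)))*(-14 + 9 - 15) = (25*((¼)*5*22))*(-20) = (25*(55/2))*(-20) = (1375/2)*(-20) = -13750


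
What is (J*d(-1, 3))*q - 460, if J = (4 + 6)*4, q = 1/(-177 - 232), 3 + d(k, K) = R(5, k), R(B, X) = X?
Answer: -187980/409 ≈ -459.61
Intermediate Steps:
d(k, K) = -3 + k
q = -1/409 (q = 1/(-409) = -1/409 ≈ -0.0024450)
J = 40 (J = 10*4 = 40)
(J*d(-1, 3))*q - 460 = (40*(-3 - 1))*(-1/409) - 460 = (40*(-4))*(-1/409) - 460 = -160*(-1/409) - 460 = 160/409 - 460 = -187980/409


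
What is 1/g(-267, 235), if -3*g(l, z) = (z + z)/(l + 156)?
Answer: 333/470 ≈ 0.70851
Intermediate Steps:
g(l, z) = -2*z/(3*(156 + l)) (g(l, z) = -(z + z)/(3*(l + 156)) = -2*z/(3*(156 + l)))
1/g(-267, 235) = 1/(-2*235/(468 + 3*(-267))) = 1/(-2*235/(468 - 801)) = 1/(-2*235/(-333)) = 1/(-2*235*(-1/333)) = 1/(470/333) = 333/470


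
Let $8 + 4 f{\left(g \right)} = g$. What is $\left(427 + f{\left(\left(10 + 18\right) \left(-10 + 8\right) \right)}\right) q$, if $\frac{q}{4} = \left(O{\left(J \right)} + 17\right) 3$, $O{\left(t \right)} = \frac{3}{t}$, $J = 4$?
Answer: $87543$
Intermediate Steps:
$f{\left(g \right)} = -2 + \frac{g}{4}$
$q = 213$ ($q = 4 \left(\frac{3}{4} + 17\right) 3 = 4 \cdot \frac{71}{4} \cdot 3 = 4 \cdot \frac{213}{4} = 213$)
$\left(427 + f{\left(\left(10 + 18\right) \left(-10 + 8\right) \right)}\right) q = \left(427 + \left(-2 + \frac{\left(10 + 18\right) \left(-10 + 8\right)}{4}\right)\right) 213 = \left(427 + \left(-2 + \frac{28 \left(-2\right)}{4}\right)\right) 213 = \left(427 + \left(-2 + \frac{1}{4} \left(-56\right)\right)\right) 213 = \left(427 - 16\right) 213 = 411 \cdot 213 = 87543$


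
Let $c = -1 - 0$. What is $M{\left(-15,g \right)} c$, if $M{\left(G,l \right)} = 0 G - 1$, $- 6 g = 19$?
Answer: $1$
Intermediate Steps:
$g = - \frac{19}{6}$ ($g = \left(- \frac{1}{6}\right) 19 = - \frac{19}{6} \approx -3.1667$)
$M{\left(G,l \right)} = -1$ ($M{\left(G,l \right)} = 0 - 1 = -1$)
$c = -1$ ($c = -1 + 0 = -1$)
$M{\left(-15,g \right)} c = \left(-1\right) \left(-1\right) = 1$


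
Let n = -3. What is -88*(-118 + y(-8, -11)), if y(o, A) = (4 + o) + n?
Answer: 11000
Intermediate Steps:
y(o, A) = 1 + o (y(o, A) = (4 + o) - 3 = 1 + o)
-88*(-118 + y(-8, -11)) = -88*(-118 + (1 - 8)) = -88*(-118 - 7) = -88*(-125) = 11000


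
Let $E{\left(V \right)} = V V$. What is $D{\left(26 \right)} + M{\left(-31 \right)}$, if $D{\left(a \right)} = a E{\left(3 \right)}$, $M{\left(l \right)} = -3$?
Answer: $231$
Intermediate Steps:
$E{\left(V \right)} = V^{2}$
$D{\left(a \right)} = 9 a$ ($D{\left(a \right)} = a 3^{2} = a 9 = 9 a$)
$D{\left(26 \right)} + M{\left(-31 \right)} = 9 \cdot 26 - 3 = 234 - 3 = 231$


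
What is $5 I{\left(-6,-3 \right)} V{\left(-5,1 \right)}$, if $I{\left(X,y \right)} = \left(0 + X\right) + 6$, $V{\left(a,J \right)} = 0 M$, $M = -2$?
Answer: $0$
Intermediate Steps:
$V{\left(a,J \right)} = 0$ ($V{\left(a,J \right)} = 0 \left(-2\right) = 0$)
$I{\left(X,y \right)} = 6 + X$ ($I{\left(X,y \right)} = X + 6 = 6 + X$)
$5 I{\left(-6,-3 \right)} V{\left(-5,1 \right)} = 5 \left(6 - 6\right) 0 = 5 \cdot 0 \cdot 0 = 0 \cdot 0 = 0$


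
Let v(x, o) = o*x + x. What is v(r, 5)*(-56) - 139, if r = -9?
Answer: 2885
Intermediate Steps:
v(x, o) = x + o*x
v(r, 5)*(-56) - 139 = -9*(1 + 5)*(-56) - 139 = -9*6*(-56) - 139 = -54*(-56) - 139 = 3024 - 139 = 2885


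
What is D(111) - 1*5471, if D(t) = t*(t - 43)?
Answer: 2077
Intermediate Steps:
D(t) = t*(-43 + t)
D(111) - 1*5471 = 111*(-43 + 111) - 1*5471 = 111*68 - 5471 = 7548 - 5471 = 2077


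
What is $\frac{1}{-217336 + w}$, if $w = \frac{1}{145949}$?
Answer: $- \frac{145949}{31719971863} \approx -4.6012 \cdot 10^{-6}$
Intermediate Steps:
$w = \frac{1}{145949} \approx 6.8517 \cdot 10^{-6}$
$\frac{1}{-217336 + w} = \frac{1}{-217336 + \frac{1}{145949}} = \frac{1}{- \frac{31719971863}{145949}} = - \frac{145949}{31719971863}$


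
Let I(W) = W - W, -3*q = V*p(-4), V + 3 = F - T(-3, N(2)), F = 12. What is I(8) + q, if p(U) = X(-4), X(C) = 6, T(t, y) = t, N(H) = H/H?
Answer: -24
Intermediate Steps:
N(H) = 1
p(U) = 6
V = 12 (V = -3 + (12 - 1*(-3)) = -3 + (12 + 3) = -3 + 15 = 12)
q = -24 (q = -4*6 = -1/3*72 = -24)
I(W) = 0
I(8) + q = 0 - 24 = -24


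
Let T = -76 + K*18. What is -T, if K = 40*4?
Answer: -2804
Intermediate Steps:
K = 160
T = 2804 (T = -76 + 160*18 = -76 + 2880 = 2804)
-T = -1*2804 = -2804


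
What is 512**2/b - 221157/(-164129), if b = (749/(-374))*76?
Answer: -574247237227/333674257 ≈ -1721.0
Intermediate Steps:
b = -28462/187 (b = (749*(-1/374))*76 = -749/374*76 = -28462/187 ≈ -152.20)
512**2/b - 221157/(-164129) = 512**2/(-28462/187) - 221157/(-164129) = 262144*(-187/28462) - 221157*(-1/164129) = -24510464/14231 + 221157/164129 = -574247237227/333674257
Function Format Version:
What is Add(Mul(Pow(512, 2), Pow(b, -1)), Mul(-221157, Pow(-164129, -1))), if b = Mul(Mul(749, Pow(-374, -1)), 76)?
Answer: Rational(-574247237227, 333674257) ≈ -1721.0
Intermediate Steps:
b = Rational(-28462, 187) (b = Mul(Mul(749, Rational(-1, 374)), 76) = Mul(Rational(-749, 374), 76) = Rational(-28462, 187) ≈ -152.20)
Add(Mul(Pow(512, 2), Pow(b, -1)), Mul(-221157, Pow(-164129, -1))) = Add(Mul(Pow(512, 2), Pow(Rational(-28462, 187), -1)), Mul(-221157, Pow(-164129, -1))) = Add(Mul(262144, Rational(-187, 28462)), Mul(-221157, Rational(-1, 164129))) = Add(Rational(-24510464, 14231), Rational(221157, 164129)) = Rational(-574247237227, 333674257)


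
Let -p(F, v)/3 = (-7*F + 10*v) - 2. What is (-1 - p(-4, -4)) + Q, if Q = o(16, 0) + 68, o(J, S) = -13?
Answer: 12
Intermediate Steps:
p(F, v) = 6 - 30*v + 21*F (p(F, v) = -3*((-7*F + 10*v) - 2) = -3*(-2 - 7*F + 10*v) = 6 - 30*v + 21*F)
Q = 55 (Q = -13 + 68 = 55)
(-1 - p(-4, -4)) + Q = (-1 - (6 - 30*(-4) + 21*(-4))) + 55 = (-1 - (6 + 120 - 84)) + 55 = (-1 - 1*42) + 55 = (-1 - 42) + 55 = -43 + 55 = 12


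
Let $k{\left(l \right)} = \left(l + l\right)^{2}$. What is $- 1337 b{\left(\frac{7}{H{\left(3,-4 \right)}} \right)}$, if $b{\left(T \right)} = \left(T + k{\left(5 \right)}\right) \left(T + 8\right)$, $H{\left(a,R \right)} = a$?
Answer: $- \frac{12724229}{9} \approx -1.4138 \cdot 10^{6}$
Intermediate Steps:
$k{\left(l \right)} = 4 l^{2}$ ($k{\left(l \right)} = \left(2 l\right)^{2} = 4 l^{2}$)
$b{\left(T \right)} = \left(8 + T\right) \left(100 + T\right)$ ($b{\left(T \right)} = \left(T + 4 \cdot 5^{2}\right) \left(T + 8\right) = \left(T + 4 \cdot 25\right) \left(8 + T\right) = \left(T + 100\right) \left(8 + T\right) = \left(100 + T\right) \left(8 + T\right) = \left(8 + T\right) \left(100 + T\right)$)
$- 1337 b{\left(\frac{7}{H{\left(3,-4 \right)}} \right)} = - 1337 \left(800 + \left(\frac{7}{3}\right)^{2} + 108 \cdot \frac{7}{3}\right) = - 1337 \left(800 + \frac{49}{9} + 252\right) = \left(-1337\right) \frac{9517}{9} = - \frac{12724229}{9}$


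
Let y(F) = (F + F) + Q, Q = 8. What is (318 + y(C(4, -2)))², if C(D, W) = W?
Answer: 103684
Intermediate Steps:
y(F) = 8 + 2*F (y(F) = (F + F) + 8 = 2*F + 8 = 8 + 2*F)
(318 + y(C(4, -2)))² = (318 + (8 + 2*(-2)))² = (318 + (8 - 4))² = (318 + 4)² = 322² = 103684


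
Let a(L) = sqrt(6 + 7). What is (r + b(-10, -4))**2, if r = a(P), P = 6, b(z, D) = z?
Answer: (10 - sqrt(13))**2 ≈ 40.889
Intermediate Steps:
a(L) = sqrt(13)
r = sqrt(13) ≈ 3.6056
(r + b(-10, -4))**2 = (sqrt(13) - 10)**2 = (-10 + sqrt(13))**2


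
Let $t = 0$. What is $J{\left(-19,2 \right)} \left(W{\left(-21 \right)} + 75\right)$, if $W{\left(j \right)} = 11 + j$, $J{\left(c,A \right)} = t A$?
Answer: $0$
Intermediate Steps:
$J{\left(c,A \right)} = 0$ ($J{\left(c,A \right)} = 0 A = 0$)
$J{\left(-19,2 \right)} \left(W{\left(-21 \right)} + 75\right) = 0 \left(\left(11 - 21\right) + 75\right) = 0 \left(-10 + 75\right) = 0 \cdot 65 = 0$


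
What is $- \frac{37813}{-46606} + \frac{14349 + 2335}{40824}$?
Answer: $\frac{20725468}{16987887} \approx 1.22$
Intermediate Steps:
$- \frac{37813}{-46606} + \frac{14349 + 2335}{40824} = \left(-37813\right) \left(- \frac{1}{46606}\right) + 16684 \cdot \frac{1}{40824} = \frac{37813}{46606} + \frac{4171}{10206} = \frac{20725468}{16987887}$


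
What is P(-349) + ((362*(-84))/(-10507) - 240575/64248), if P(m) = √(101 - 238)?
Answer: -82009763/96436248 + I*√137 ≈ -0.8504 + 11.705*I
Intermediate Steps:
P(m) = I*√137 (P(m) = √(-137) = I*√137)
P(-349) + ((362*(-84))/(-10507) - 240575/64248) = I*√137 + ((362*(-84))/(-10507) - 240575/64248) = I*√137 + (-30408*(-1/10507) - 240575*1/64248) = I*√137 + (4344/1501 - 240575/64248) = I*√137 - 82009763/96436248 = -82009763/96436248 + I*√137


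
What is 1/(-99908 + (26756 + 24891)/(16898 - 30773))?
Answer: -13875/1386275147 ≈ -1.0009e-5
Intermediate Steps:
1/(-99908 + (26756 + 24891)/(16898 - 30773)) = 1/(-99908 + 51647/(-13875)) = 1/(-99908 + 51647*(-1/13875)) = 1/(-99908 - 51647/13875) = 1/(-1386275147/13875) = -13875/1386275147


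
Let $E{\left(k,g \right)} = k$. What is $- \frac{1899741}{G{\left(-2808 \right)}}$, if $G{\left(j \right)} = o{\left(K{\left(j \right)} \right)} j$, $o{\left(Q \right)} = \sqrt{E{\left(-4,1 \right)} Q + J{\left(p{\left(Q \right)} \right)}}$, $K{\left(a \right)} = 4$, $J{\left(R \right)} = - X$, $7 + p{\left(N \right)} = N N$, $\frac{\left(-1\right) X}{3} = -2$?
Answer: $- \frac{633247 i \sqrt{22}}{20592} \approx - 144.24 i$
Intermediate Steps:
$X = 6$ ($X = \left(-3\right) \left(-2\right) = 6$)
$p{\left(N \right)} = -7 + N^{2}$ ($p{\left(N \right)} = -7 + N N = -7 + N^{2}$)
$J{\left(R \right)} = -6$ ($J{\left(R \right)} = \left(-1\right) 6 = -6$)
$o{\left(Q \right)} = \sqrt{-6 - 4 Q}$ ($o{\left(Q \right)} = \sqrt{- 4 Q - 6} = \sqrt{-6 - 4 Q}$)
$G{\left(j \right)} = i j \sqrt{22}$ ($G{\left(j \right)} = \sqrt{-6 - 16} j = \sqrt{-22} j = i \sqrt{22} j = i j \sqrt{22}$)
$- \frac{1899741}{G{\left(-2808 \right)}} = - \frac{1899741}{i \left(-2808\right) \sqrt{22}} = - \frac{1899741}{\left(-2808\right) i \sqrt{22}} = - 1899741 \frac{i \sqrt{22}}{61776} = - \frac{633247 i \sqrt{22}}{20592}$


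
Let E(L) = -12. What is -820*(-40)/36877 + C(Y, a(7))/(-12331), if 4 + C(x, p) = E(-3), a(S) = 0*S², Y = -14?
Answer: 405046832/454730287 ≈ 0.89074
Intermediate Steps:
a(S) = 0
C(x, p) = -16 (C(x, p) = -4 - 12 = -16)
-820*(-40)/36877 + C(Y, a(7))/(-12331) = -820*(-40)/36877 - 16/(-12331) = 32800*(1/36877) - 16*(-1/12331) = 32800/36877 + 16/12331 = 405046832/454730287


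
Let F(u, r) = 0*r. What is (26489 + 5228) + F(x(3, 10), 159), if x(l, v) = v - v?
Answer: 31717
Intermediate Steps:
x(l, v) = 0
F(u, r) = 0
(26489 + 5228) + F(x(3, 10), 159) = (26489 + 5228) + 0 = 31717 + 0 = 31717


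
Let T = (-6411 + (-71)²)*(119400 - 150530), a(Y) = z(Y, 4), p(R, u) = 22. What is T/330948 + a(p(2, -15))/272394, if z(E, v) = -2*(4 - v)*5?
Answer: 10662025/82737 ≈ 128.87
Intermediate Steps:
z(E, v) = -40 + 10*v (z(E, v) = (-8 + 2*v)*5 = -40 + 10*v)
a(Y) = 0 (a(Y) = -40 + 10*4 = -40 + 40 = 0)
T = 42648100 (T = (-6411 + 5041)*(-31130) = -1370*(-31130) = 42648100)
T/330948 + a(p(2, -15))/272394 = 42648100/330948 + 0/272394 = 42648100*(1/330948) + 0*(1/272394) = 10662025/82737 + 0 = 10662025/82737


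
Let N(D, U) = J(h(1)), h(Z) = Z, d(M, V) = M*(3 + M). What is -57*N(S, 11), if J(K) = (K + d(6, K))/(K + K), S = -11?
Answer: -3135/2 ≈ -1567.5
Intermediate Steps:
J(K) = (54 + K)/(2*K) (J(K) = (K + 6*(3 + 6))/(K + K) = (K + 6*9)/((2*K)) = (K + 54)*(1/(2*K)) = (54 + K)*(1/(2*K)) = (54 + K)/(2*K))
N(D, U) = 55/2 (N(D, U) = (1/2)*(54 + 1)/1 = (1/2)*1*55 = 55/2)
-57*N(S, 11) = -57*55/2 = -3135/2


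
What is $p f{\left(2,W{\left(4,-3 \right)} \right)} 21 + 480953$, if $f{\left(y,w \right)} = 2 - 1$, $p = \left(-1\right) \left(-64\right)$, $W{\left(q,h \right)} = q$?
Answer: $482297$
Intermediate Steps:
$p = 64$
$f{\left(y,w \right)} = 1$
$p f{\left(2,W{\left(4,-3 \right)} \right)} 21 + 480953 = 64 \cdot 1 \cdot 21 + 480953 = 64 \cdot 21 + 480953 = 1344 + 480953 = 482297$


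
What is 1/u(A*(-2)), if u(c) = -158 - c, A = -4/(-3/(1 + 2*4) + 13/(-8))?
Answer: -47/7234 ≈ -0.0064971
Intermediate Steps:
A = 96/47 (A = -4/(-3/(1 + 8) + 13*(-⅛)) = -4/(-3/9 - 13/8) = -4/(-3*⅑ - 13/8) = -4/(-⅓ - 13/8) = -4/(-47/24) = -4*(-24/47) = 96/47 ≈ 2.0426)
1/u(A*(-2)) = 1/(-158 - 96*(-2)/47) = 1/(-158 - 1*(-192/47)) = 1/(-158 + 192/47) = 1/(-7234/47) = -47/7234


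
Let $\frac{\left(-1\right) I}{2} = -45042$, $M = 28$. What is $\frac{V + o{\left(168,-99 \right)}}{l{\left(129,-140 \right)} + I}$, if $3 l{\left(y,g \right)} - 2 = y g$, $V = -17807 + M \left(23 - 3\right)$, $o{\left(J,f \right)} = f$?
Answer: $- \frac{26019}{126097} \approx -0.20634$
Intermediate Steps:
$I = 90084$ ($I = \left(-2\right) \left(-45042\right) = 90084$)
$V = -17247$ ($V = -17807 + 28 \left(23 - 3\right) = -17807 + 28 \cdot 20 = -17807 + 560 = -17247$)
$l{\left(y,g \right)} = \frac{2}{3} + \frac{g y}{3}$ ($l{\left(y,g \right)} = \frac{2}{3} + \frac{y g}{3} = \frac{2}{3} + \frac{g y}{3}$)
$\frac{V + o{\left(168,-99 \right)}}{l{\left(129,-140 \right)} + I} = \frac{-17247 - 99}{\left(\frac{2}{3} + \frac{1}{3} \left(-140\right) 129\right) + 90084} = - \frac{17346}{\left(\frac{2}{3} - 6020\right) + 90084} = - \frac{17346}{- \frac{18058}{3} + 90084} = - \frac{17346}{\frac{252194}{3}} = \left(-17346\right) \frac{3}{252194} = - \frac{26019}{126097}$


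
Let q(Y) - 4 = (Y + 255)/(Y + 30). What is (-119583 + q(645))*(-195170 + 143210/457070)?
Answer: 3200121086198977/137121 ≈ 2.3338e+10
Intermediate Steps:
q(Y) = 4 + (255 + Y)/(30 + Y) (q(Y) = 4 + (Y + 255)/(Y + 30) = 4 + (255 + Y)/(30 + Y))
(-119583 + q(645))*(-195170 + 143210/457070) = (-119583 + 5*(75 + 645)/(30 + 645))*(-195170 + 143210/457070) = (-119583 + 5*720/675)*(-195170 + 143210*(1/457070)) = (-119583 + 5*(1/675)*720)*(-195170 + 14321/45707) = (-119583 + 16/3)*(-8920620869/45707) = -358733/3*(-8920620869/45707) = 3200121086198977/137121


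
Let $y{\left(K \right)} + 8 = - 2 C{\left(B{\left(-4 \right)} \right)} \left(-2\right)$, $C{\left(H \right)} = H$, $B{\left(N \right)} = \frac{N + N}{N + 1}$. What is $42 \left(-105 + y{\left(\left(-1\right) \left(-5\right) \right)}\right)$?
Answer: $-4298$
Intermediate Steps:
$B{\left(N \right)} = \frac{2 N}{1 + N}$
$y{\left(K \right)} = \frac{8}{3}$ ($y{\left(K \right)} = -8 + - 2 \cdot 2 \left(-4\right) \frac{1}{1 - 4} \left(-2\right) = -8 + - 2 \cdot 2 \left(-4\right) \frac{1}{-3} \left(-2\right) = -8 + - 2 \cdot 2 \left(-4\right) \left(- \frac{1}{3}\right) \left(-2\right) = -8 + \left(-2\right) \frac{8}{3} \left(-2\right) = -8 - - \frac{32}{3} = -8 + \frac{32}{3} = \frac{8}{3}$)
$42 \left(-105 + y{\left(\left(-1\right) \left(-5\right) \right)}\right) = 42 \left(-105 + \frac{8}{3}\right) = 42 \left(- \frac{307}{3}\right) = -4298$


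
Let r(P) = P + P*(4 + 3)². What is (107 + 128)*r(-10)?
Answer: -117500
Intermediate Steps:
r(P) = 50*P (r(P) = P + P*7² = P + P*49 = P + 49*P = 50*P)
(107 + 128)*r(-10) = (107 + 128)*(50*(-10)) = 235*(-500) = -117500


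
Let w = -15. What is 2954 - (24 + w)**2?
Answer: 2873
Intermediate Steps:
2954 - (24 + w)**2 = 2954 - (24 - 15)**2 = 2954 - 1*9**2 = 2954 - 1*81 = 2954 - 81 = 2873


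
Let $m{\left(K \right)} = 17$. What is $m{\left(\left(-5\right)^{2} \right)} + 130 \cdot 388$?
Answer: $50457$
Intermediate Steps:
$m{\left(\left(-5\right)^{2} \right)} + 130 \cdot 388 = 17 + 130 \cdot 388 = 17 + 50440 = 50457$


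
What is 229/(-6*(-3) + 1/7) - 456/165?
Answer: 68861/6985 ≈ 9.8584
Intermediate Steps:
229/(-6*(-3) + 1/7) - 456/165 = 229/(18 + ⅐) - 456*1/165 = 229/(127/7) - 152/55 = 229*(7/127) - 152/55 = 1603/127 - 152/55 = 68861/6985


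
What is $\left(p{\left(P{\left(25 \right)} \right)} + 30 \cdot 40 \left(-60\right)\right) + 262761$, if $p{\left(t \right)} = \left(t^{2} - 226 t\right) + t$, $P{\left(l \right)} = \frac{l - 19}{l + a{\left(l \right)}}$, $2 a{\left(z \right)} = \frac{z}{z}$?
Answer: $\frac{55114645}{289} \approx 1.9071 \cdot 10^{5}$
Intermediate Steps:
$a{\left(z \right)} = \frac{1}{2}$ ($a{\left(z \right)} = \frac{z \frac{1}{z}}{2} = \frac{1}{2} \cdot 1 = \frac{1}{2}$)
$P{\left(l \right)} = \frac{-19 + l}{\frac{1}{2} + l}$ ($P{\left(l \right)} = \frac{l - 19}{l + \frac{1}{2}} = \frac{-19 + l}{\frac{1}{2} + l}$)
$p{\left(t \right)} = t^{2} - 225 t$
$\left(p{\left(P{\left(25 \right)} \right)} + 30 \cdot 40 \left(-60\right)\right) + 262761 = \left(\frac{2 \left(-19 + 25\right)}{1 + 2 \cdot 25} \left(-225 + \frac{2 \left(-19 + 25\right)}{1 + 2 \cdot 25}\right) + 30 \cdot 40 \left(-60\right)\right) + 262761 = \left(2 \frac{1}{1 + 50} \cdot 6 \left(-225 + 2 \frac{1}{1 + 50} \cdot 6\right) + 1200 \left(-60\right)\right) + 262761 = \left(2 \cdot \frac{1}{51} \cdot 6 \left(-225 + 2 \cdot \frac{1}{51} \cdot 6\right) - 72000\right) + 262761 = \left(\frac{4 \left(-225 + \frac{4}{17}\right)}{17} - 72000\right) + 262761 = \left(\frac{4}{17} \left(- \frac{3821}{17}\right) - 72000\right) + 262761 = \left(- \frac{15284}{289} - 72000\right) + 262761 = - \frac{20823284}{289} + 262761 = \frac{55114645}{289}$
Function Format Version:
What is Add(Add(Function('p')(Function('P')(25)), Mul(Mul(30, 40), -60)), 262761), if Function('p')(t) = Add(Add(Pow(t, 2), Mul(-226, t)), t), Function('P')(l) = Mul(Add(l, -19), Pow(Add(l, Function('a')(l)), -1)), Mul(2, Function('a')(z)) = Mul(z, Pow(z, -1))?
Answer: Rational(55114645, 289) ≈ 1.9071e+5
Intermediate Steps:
Function('a')(z) = Rational(1, 2) (Function('a')(z) = Mul(Rational(1, 2), Mul(z, Pow(z, -1))) = Mul(Rational(1, 2), 1) = Rational(1, 2))
Function('P')(l) = Mul(Pow(Add(Rational(1, 2), l), -1), Add(-19, l)) (Function('P')(l) = Mul(Add(l, -19), Pow(Add(l, Rational(1, 2)), -1)) = Mul(Add(-19, l), Pow(Add(Rational(1, 2), l), -1)) = Mul(Pow(Add(Rational(1, 2), l), -1), Add(-19, l)))
Function('p')(t) = Add(Pow(t, 2), Mul(-225, t))
Add(Add(Function('p')(Function('P')(25)), Mul(Mul(30, 40), -60)), 262761) = Add(Add(Mul(Mul(2, Pow(Add(1, Mul(2, 25)), -1), Add(-19, 25)), Add(-225, Mul(2, Pow(Add(1, Mul(2, 25)), -1), Add(-19, 25)))), Mul(Mul(30, 40), -60)), 262761) = Add(Add(Mul(Mul(2, Pow(Add(1, 50), -1), 6), Add(-225, Mul(2, Pow(Add(1, 50), -1), 6))), Mul(1200, -60)), 262761) = Add(Add(Mul(Mul(2, Pow(51, -1), 6), Add(-225, Mul(2, Pow(51, -1), 6))), -72000), 262761) = Add(Add(Mul(Mul(2, Rational(1, 51), 6), Add(-225, Mul(2, Rational(1, 51), 6))), -72000), 262761) = Add(Add(Mul(Rational(4, 17), Add(-225, Rational(4, 17))), -72000), 262761) = Add(Add(Mul(Rational(4, 17), Rational(-3821, 17)), -72000), 262761) = Add(Add(Rational(-15284, 289), -72000), 262761) = Add(Rational(-20823284, 289), 262761) = Rational(55114645, 289)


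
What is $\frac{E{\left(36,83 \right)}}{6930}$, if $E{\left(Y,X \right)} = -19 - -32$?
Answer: $\frac{13}{6930} \approx 0.0018759$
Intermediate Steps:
$E{\left(Y,X \right)} = 13$ ($E{\left(Y,X \right)} = -19 + 32 = 13$)
$\frac{E{\left(36,83 \right)}}{6930} = \frac{13}{6930}$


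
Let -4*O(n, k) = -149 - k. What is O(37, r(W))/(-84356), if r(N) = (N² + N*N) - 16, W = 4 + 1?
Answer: -183/337424 ≈ -0.00054234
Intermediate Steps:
W = 5
r(N) = -16 + 2*N² (r(N) = (N² + N²) - 16 = 2*N² - 16 = -16 + 2*N²)
O(n, k) = 149/4 + k/4 (O(n, k) = -(-149 - k)/4 = 149/4 + k/4)
O(37, r(W))/(-84356) = (149/4 + (-16 + 2*5²)/4)/(-84356) = (149/4 + (-16 + 2*25)/4)*(-1/84356) = (149/4 + (-16 + 50)/4)*(-1/84356) = (149/4 + (¼)*34)*(-1/84356) = (149/4 + 17/2)*(-1/84356) = (183/4)*(-1/84356) = -183/337424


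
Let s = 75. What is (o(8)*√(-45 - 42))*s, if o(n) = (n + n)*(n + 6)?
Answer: 16800*I*√87 ≈ 1.567e+5*I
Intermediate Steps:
o(n) = 2*n*(6 + n) (o(n) = (2*n)*(6 + n) = 2*n*(6 + n))
(o(8)*√(-45 - 42))*s = ((2*8*(6 + 8))*√(-45 - 42))*75 = ((2*8*14)*√(-87))*75 = (224*(I*√87))*75 = (224*I*√87)*75 = 16800*I*√87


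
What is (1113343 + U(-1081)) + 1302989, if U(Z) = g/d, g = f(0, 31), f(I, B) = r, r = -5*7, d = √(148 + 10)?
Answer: 2416332 - 35*√158/158 ≈ 2.4163e+6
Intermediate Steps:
d = √158 ≈ 12.570
r = -35
f(I, B) = -35
g = -35
U(Z) = -35*√158/158
(1113343 + U(-1081)) + 1302989 = (1113343 - 35*√158/158) + 1302989 = 2416332 - 35*√158/158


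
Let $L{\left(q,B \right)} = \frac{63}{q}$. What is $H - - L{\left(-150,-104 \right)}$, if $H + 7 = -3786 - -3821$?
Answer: $\frac{1379}{50} \approx 27.58$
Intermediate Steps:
$H = 28$ ($H = -7 - -35 = -7 + \left(-3786 + 3821\right) = -7 + 35 = 28$)
$H - - L{\left(-150,-104 \right)} = 28 - - \frac{63}{-150} = 28 - - \frac{63 \left(-1\right)}{150} = 28 - \left(-1\right) \left(- \frac{21}{50}\right) = 28 - \frac{21}{50} = \frac{1379}{50}$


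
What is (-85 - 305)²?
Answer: 152100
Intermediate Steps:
(-85 - 305)² = (-390)² = 152100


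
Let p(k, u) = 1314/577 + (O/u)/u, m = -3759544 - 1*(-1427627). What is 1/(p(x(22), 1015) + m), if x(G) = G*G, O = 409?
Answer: -594439825/1386182979442882 ≈ -4.2883e-7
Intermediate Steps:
x(G) = G²
m = -2331917 (m = -3759544 + 1427627 = -2331917)
p(k, u) = 1314/577 + 409/u² (p(k, u) = 1314/577 + (409/u)/u = 1314*(1/577) + 409/u² = 1314/577 + 409/u²)
1/(p(x(22), 1015) + m) = 1/((1314/577 + 409/1015²) - 2331917) = 1/((1314/577 + 409*(1/1030225)) - 2331917) = 1/((1314/577 + 409/1030225) - 2331917) = 1/(1353951643/594439825 - 2331917) = 1/(-1386182979442882/594439825) = -594439825/1386182979442882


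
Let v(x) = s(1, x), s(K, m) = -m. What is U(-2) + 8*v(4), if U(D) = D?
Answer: -34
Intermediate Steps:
v(x) = -x
U(-2) + 8*v(4) = -2 + 8*(-1*4) = -2 + 8*(-4) = -2 - 32 = -34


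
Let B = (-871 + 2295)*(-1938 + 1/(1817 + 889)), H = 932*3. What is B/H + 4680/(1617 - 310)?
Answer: -1215622338682/1236091329 ≈ -983.44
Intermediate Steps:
H = 2796
B = -3733889624/1353 (B = 1424*(-1938 + 1/2706) = 1424*(-5244227/2706) = -3733889624/1353 ≈ -2.7597e+6)
B/H + 4680/(1617 - 310) = -3733889624/1353/2796 + 4680/(1617 - 310) = -3733889624/1353*1/2796 + 4680/1307 = -933472406/945747 + 4680*(1/1307) = -933472406/945747 + 4680/1307 = -1215622338682/1236091329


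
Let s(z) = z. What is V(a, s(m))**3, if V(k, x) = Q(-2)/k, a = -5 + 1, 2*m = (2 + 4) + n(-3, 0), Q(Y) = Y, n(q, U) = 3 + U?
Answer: 1/8 ≈ 0.12500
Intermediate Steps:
m = 9/2 (m = ((2 + 4) + (3 + 0))/2 = (6 + 3)/2 = (1/2)*9 = 9/2 ≈ 4.5000)
a = -4
V(k, x) = -2/k
V(a, s(m))**3 = (-2/(-4))**3 = (-2*(-1/4))**3 = (1/2)**3 = 1/8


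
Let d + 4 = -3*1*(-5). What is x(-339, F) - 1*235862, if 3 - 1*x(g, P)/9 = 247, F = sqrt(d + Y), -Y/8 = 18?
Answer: -238058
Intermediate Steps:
Y = -144 (Y = -8*18 = -144)
d = 11 (d = -4 - 3*1*(-5) = -4 - 3*(-5) = -4 + 15 = 11)
F = I*sqrt(133) (F = sqrt(11 - 144) = sqrt(-133) = I*sqrt(133) ≈ 11.533*I)
x(g, P) = -2196 (x(g, P) = 27 - 9*247 = 27 - 2223 = -2196)
x(-339, F) - 1*235862 = -2196 - 1*235862 = -2196 - 235862 = -238058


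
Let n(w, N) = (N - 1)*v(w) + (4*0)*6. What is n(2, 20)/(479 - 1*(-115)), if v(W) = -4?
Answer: -38/297 ≈ -0.12795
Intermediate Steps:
n(w, N) = 4 - 4*N (n(w, N) = (N - 1)*(-4) + (4*0)*6 = (-1 + N)*(-4) + 0*6 = (4 - 4*N) + 0 = 4 - 4*N)
n(2, 20)/(479 - 1*(-115)) = (4 - 4*20)/(479 - 1*(-115)) = (4 - 80)/(479 + 115) = -76/594 = -76*1/594 = -38/297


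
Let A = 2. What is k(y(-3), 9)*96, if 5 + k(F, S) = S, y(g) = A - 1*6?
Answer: 384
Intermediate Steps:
y(g) = -4 (y(g) = 2 - 1*6 = 2 - 6 = -4)
k(F, S) = -5 + S
k(y(-3), 9)*96 = (-5 + 9)*96 = 4*96 = 384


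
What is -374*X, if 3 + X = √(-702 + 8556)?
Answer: 1122 - 374*√7854 ≈ -32023.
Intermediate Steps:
X = -3 + √7854 (X = -3 + √(-702 + 8556) = -3 + √7854 ≈ 85.623)
-374*X = -374*(-3 + √7854) = 1122 - 374*√7854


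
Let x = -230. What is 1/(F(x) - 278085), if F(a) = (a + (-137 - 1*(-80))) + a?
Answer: -1/278602 ≈ -3.5893e-6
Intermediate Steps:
F(a) = -57 + 2*a (F(a) = (a + (-137 + 80)) + a = (a - 57) + a = (-57 + a) + a = -57 + 2*a)
1/(F(x) - 278085) = 1/((-57 + 2*(-230)) - 278085) = 1/((-57 - 460) - 278085) = 1/(-517 - 278085) = 1/(-278602) = -1/278602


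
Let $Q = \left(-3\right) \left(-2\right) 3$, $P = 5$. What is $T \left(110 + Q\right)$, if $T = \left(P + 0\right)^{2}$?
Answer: $3200$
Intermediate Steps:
$T = 25$ ($T = \left(5 + 0\right)^{2} = 5^{2} = 25$)
$Q = 18$ ($Q = 6 \cdot 3 = 18$)
$T \left(110 + Q\right) = 25 \left(110 + 18\right) = 25 \cdot 128 = 3200$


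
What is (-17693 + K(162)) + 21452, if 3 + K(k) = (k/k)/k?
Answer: 608473/162 ≈ 3756.0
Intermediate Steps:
K(k) = -3 + 1/k (K(k) = -3 + (k/k)/k = -3 + 1/k)
(-17693 + K(162)) + 21452 = (-17693 + (-3 + 1/162)) + 21452 = (-17693 - 485/162) + 21452 = -2866751/162 + 21452 = 608473/162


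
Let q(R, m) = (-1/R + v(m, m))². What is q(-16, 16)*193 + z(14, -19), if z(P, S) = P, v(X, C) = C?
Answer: 12751041/256 ≈ 49809.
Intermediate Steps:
q(R, m) = (m - 1/R)² (q(R, m) = (-1/R + m)² = (m - 1/R)²)
q(-16, 16)*193 + z(14, -19) = ((-1 - 16*16)²/(-16)²)*193 + 14 = ((-1 - 256)²/256)*193 + 14 = ((1/256)*(-257)²)*193 + 14 = ((1/256)*66049)*193 + 14 = (66049/256)*193 + 14 = 12747457/256 + 14 = 12751041/256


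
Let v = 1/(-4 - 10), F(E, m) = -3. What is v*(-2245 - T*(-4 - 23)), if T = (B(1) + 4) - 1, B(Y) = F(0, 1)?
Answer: 2245/14 ≈ 160.36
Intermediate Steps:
B(Y) = -3
T = 0 (T = (-3 + 4) - 1 = 1 - 1 = 0)
v = -1/14 (v = 1/(-14) = -1/14 ≈ -0.071429)
v*(-2245 - T*(-4 - 23)) = -(-2245 - 0*(-4 - 23))/14 = -(-2245 - 0*(-27))/14 = -(-2245 - 1*0)/14 = -(-2245 + 0)/14 = -1/14*(-2245) = 2245/14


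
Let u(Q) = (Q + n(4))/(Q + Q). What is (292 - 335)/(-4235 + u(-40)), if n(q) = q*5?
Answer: 172/16939 ≈ 0.010154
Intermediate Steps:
n(q) = 5*q
u(Q) = (20 + Q)/(2*Q) (u(Q) = (Q + 5*4)/(Q + Q) = (Q + 20)/((2*Q)) = (20 + Q)*(1/(2*Q)) = (20 + Q)/(2*Q))
(292 - 335)/(-4235 + u(-40)) = (292 - 335)/(-4235 + (½)*(20 - 40)/(-40)) = -43/(-4235 + (½)*(-1/40)*(-20)) = -43/(-4235 + ¼) = -43/(-16939/4) = -43*(-4/16939) = 172/16939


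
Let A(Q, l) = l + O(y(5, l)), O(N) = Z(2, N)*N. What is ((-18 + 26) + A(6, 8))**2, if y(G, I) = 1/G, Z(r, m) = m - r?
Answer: 152881/625 ≈ 244.61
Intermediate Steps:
O(N) = N*(-2 + N) (O(N) = (N - 1*2)*N = (N - 2)*N = (-2 + N)*N = N*(-2 + N))
A(Q, l) = -9/25 + l (A(Q, l) = l + (-2 + 1/5)/5 = l + (1/5)*(-9/5) = l - 9/25 = -9/25 + l)
((-18 + 26) + A(6, 8))**2 = ((-18 + 26) + (-9/25 + 8))**2 = (8 + 191/25)**2 = (391/25)**2 = 152881/625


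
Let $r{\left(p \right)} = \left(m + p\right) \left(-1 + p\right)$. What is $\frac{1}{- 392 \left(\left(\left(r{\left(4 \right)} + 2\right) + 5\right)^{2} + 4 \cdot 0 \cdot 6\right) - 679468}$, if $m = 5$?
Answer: $- \frac{1}{1132620} \approx -8.8291 \cdot 10^{-7}$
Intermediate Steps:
$r{\left(p \right)} = \left(-1 + p\right) \left(5 + p\right)$ ($r{\left(p \right)} = \left(5 + p\right) \left(-1 + p\right) = \left(-1 + p\right) \left(5 + p\right)$)
$\frac{1}{- 392 \left(\left(\left(r{\left(4 \right)} + 2\right) + 5\right)^{2} + 4 \cdot 0 \cdot 6\right) - 679468} = \frac{1}{- 392 \left(\left(\left(\left(-5 + 4^{2} + 4 \cdot 4\right) + 2\right) + 5\right)^{2} + 4 \cdot 0 \cdot 6\right) - 679468} = \frac{1}{- 392 \left(\left(\left(\left(-5 + 16 + 16\right) + 2\right) + 5\right)^{2} + 0 \cdot 6\right) - 679468} = \frac{1}{- 392 \left(\left(\left(27 + 2\right) + 5\right)^{2} + 0\right) - 679468} = \frac{1}{- 392 \left(\left(29 + 5\right)^{2} + 0\right) - 679468} = \frac{1}{- 392 \left(34^{2} + 0\right) - 679468} = \frac{1}{- 392 \left(1156 + 0\right) - 679468} = \frac{1}{\left(-392\right) 1156 - 679468} = \frac{1}{-453152 - 679468} = \frac{1}{-1132620} = - \frac{1}{1132620}$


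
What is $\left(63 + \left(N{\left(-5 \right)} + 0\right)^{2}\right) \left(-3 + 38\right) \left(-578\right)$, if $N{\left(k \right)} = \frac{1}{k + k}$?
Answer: $- \frac{12746923}{10} \approx -1.2747 \cdot 10^{6}$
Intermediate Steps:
$N{\left(k \right)} = \frac{1}{2 k}$
$\left(63 + \left(N{\left(-5 \right)} + 0\right)^{2}\right) \left(-3 + 38\right) \left(-578\right) = \left(63 + \left(\frac{1}{2 \left(-5\right)} + 0\right)^{2}\right) \left(-3 + 38\right) \left(-578\right) = \left(63 + \left(\frac{1}{2} \left(- \frac{1}{5}\right) + 0\right)^{2}\right) 35 \left(-578\right) = \left(63 + \left(- \frac{1}{10} + 0\right)^{2}\right) 35 \left(-578\right) = \left(63 + \left(- \frac{1}{10}\right)^{2}\right) 35 \left(-578\right) = \left(63 + \frac{1}{100}\right) 35 \left(-578\right) = \frac{6301}{100} \cdot 35 \left(-578\right) = \frac{44107}{20} \left(-578\right) = - \frac{12746923}{10}$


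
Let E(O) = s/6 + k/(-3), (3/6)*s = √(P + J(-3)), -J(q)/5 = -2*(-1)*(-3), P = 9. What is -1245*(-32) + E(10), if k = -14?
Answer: 119534/3 + √39/3 ≈ 39847.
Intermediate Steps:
J(q) = 30 (J(q) = -5*(-2*(-1))*(-3) = -10*(-3) = -5*(-6) = 30)
s = 2*√39 (s = 2*√(9 + 30) = 2*√39 ≈ 12.490)
E(O) = 14/3 + √39/3 (E(O) = (2*√39)/6 - 14/(-3) = (2*√39)*(⅙) - 14*(-⅓) = √39/3 + 14/3 = 14/3 + √39/3)
-1245*(-32) + E(10) = -1245*(-32) + (14/3 + √39/3) = 39840 + (14/3 + √39/3) = 119534/3 + √39/3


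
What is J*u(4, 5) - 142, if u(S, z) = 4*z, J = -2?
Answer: -182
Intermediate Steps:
J*u(4, 5) - 142 = -8*5 - 142 = -2*20 - 142 = -40 - 142 = -182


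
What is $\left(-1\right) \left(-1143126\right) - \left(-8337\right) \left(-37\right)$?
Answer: $834657$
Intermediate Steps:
$\left(-1\right) \left(-1143126\right) - \left(-8337\right) \left(-37\right) = 1143126 - 308469 = 834657$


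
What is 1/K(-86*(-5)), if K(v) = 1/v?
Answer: 430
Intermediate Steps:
1/K(-86*(-5)) = 1/(1/(-86*(-5))) = 1/(1/430) = 430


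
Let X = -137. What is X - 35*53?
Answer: -1992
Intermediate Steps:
X - 35*53 = -137 - 35*53 = -137 - 1855 = -1992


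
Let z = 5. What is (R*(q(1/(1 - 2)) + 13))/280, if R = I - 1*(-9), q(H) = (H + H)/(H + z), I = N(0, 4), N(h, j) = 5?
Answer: 5/8 ≈ 0.62500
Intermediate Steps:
I = 5
q(H) = 2*H/(5 + H) (q(H) = (H + H)/(H + 5) = (2*H)/(5 + H) = 2*H/(5 + H))
R = 14 (R = 5 - 1*(-9) = 5 + 9 = 14)
(R*(q(1/(1 - 2)) + 13))/280 = (14*(2/((1 - 2)*(5 + 1/(1 - 2))) + 13))/280 = (14*(2/(-1*(5 + 1/(-1))) + 13))*(1/280) = (14*(2*(-1)/(5 - 1) + 13))*(1/280) = (14*(2*(-1)/4 + 13))*(1/280) = (14*(2*(-1)*(1/4) + 13))*(1/280) = (14*(-1/2 + 13))*(1/280) = (14*(25/2))*(1/280) = 175*(1/280) = 5/8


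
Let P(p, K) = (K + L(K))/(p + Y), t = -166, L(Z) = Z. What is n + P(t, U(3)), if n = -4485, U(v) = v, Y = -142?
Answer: -690693/154 ≈ -4485.0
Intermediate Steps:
P(p, K) = 2*K/(-142 + p) (P(p, K) = (K + K)/(p - 142) = (2*K)/(-142 + p) = 2*K/(-142 + p))
n + P(t, U(3)) = -4485 + 2*3/(-142 - 166) = -4485 + 2*3/(-308) = -4485 + 2*3*(-1/308) = -4485 - 3/154 = -690693/154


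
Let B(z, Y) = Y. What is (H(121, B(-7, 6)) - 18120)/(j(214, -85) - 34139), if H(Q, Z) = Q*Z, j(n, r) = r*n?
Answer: 5798/17443 ≈ 0.33240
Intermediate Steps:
j(n, r) = n*r
(H(121, B(-7, 6)) - 18120)/(j(214, -85) - 34139) = (121*6 - 18120)/(214*(-85) - 34139) = (726 - 18120)/(-18190 - 34139) = -17394/(-52329) = -17394*(-1/52329) = 5798/17443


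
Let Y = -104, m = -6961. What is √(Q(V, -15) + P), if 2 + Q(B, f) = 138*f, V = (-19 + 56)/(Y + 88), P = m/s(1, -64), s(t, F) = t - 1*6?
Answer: I*√16995/5 ≈ 26.073*I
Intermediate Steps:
s(t, F) = -6 + t (s(t, F) = t - 6 = -6 + t)
P = 6961/5 (P = -6961/(-6 + 1) = -6961/(-5) = -6961*(-⅕) = 6961/5 ≈ 1392.2)
V = -37/16 (V = (-19 + 56)/(-104 + 88) = 37/(-16) = 37*(-1/16) = -37/16 ≈ -2.3125)
Q(B, f) = -2 + 138*f
√(Q(V, -15) + P) = √((-2 + 138*(-15)) + 6961/5) = √((-2 - 2070) + 6961/5) = √(-2072 + 6961/5) = √(-3399/5) = I*√16995/5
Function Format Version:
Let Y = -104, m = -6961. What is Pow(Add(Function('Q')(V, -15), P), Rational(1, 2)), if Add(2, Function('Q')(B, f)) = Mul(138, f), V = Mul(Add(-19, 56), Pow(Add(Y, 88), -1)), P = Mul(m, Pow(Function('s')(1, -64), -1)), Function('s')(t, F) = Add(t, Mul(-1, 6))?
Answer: Mul(Rational(1, 5), I, Pow(16995, Rational(1, 2))) ≈ Mul(26.073, I)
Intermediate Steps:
Function('s')(t, F) = Add(-6, t) (Function('s')(t, F) = Add(t, -6) = Add(-6, t))
P = Rational(6961, 5) (P = Mul(-6961, Pow(Add(-6, 1), -1)) = Mul(-6961, Pow(-5, -1)) = Mul(-6961, Rational(-1, 5)) = Rational(6961, 5) ≈ 1392.2)
V = Rational(-37, 16) (V = Mul(Add(-19, 56), Pow(Add(-104, 88), -1)) = Mul(37, Pow(-16, -1)) = Mul(37, Rational(-1, 16)) = Rational(-37, 16) ≈ -2.3125)
Function('Q')(B, f) = Add(-2, Mul(138, f))
Pow(Add(Function('Q')(V, -15), P), Rational(1, 2)) = Pow(Add(Add(-2, Mul(138, -15)), Rational(6961, 5)), Rational(1, 2)) = Pow(Add(Add(-2, -2070), Rational(6961, 5)), Rational(1, 2)) = Pow(Add(-2072, Rational(6961, 5)), Rational(1, 2)) = Pow(Rational(-3399, 5), Rational(1, 2)) = Mul(Rational(1, 5), I, Pow(16995, Rational(1, 2)))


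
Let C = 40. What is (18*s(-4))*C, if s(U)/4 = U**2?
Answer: 46080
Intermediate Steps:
s(U) = 4*U**2
(18*s(-4))*C = (18*(4*(-4)**2))*40 = (18*(4*16))*40 = (18*64)*40 = 1152*40 = 46080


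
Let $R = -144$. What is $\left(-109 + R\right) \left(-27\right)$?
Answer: $6831$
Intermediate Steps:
$\left(-109 + R\right) \left(-27\right) = \left(-109 - 144\right) \left(-27\right) = \left(-253\right) \left(-27\right) = 6831$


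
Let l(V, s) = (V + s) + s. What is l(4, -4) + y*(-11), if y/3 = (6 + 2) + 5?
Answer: -433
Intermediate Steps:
l(V, s) = V + 2*s
y = 39 (y = 3*((6 + 2) + 5) = 3*(8 + 5) = 3*13 = 39)
l(4, -4) + y*(-11) = (4 + 2*(-4)) + 39*(-11) = (4 - 8) - 429 = -4 - 429 = -433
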